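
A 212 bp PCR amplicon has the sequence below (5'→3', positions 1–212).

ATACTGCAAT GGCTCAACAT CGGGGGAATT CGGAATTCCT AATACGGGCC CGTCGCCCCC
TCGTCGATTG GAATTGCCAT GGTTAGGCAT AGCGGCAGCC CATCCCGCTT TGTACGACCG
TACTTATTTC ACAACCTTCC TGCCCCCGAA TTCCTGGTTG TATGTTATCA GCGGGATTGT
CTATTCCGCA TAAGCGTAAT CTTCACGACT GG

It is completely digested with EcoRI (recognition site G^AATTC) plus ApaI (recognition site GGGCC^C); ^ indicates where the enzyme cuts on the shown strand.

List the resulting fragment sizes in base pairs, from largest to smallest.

98, 64, 26, 17, 7 bp

EcoRI sites (GAATTC) start at positions 26, 33, 148.
EcoRI cuts after the first base of each site, so after positions 26, 33, 148.
The ApaI site (GGGCCC) starts at position 46.
ApaI cuts after base 5 of each site (before the last base), so after position 50.
Combined cut positions: 26, 33, 50, 148.
Linear molecule, 4 cuts → 5 fragments:
  1–26 → 26 bp
  27–33 → 7 bp
  34–50 → 17 bp
  51–148 → 98 bp
  149–212 → 64 bp
Sorted largest to smallest: 98, 64, 26, 17, 7 bp.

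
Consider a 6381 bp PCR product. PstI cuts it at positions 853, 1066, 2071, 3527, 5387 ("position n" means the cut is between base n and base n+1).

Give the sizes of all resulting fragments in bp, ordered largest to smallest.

1860, 1456, 1005, 994, 853, 213 bp

Linear molecule, 5 cuts → 6 fragments:
  853 − 0 = 853 bp
  1066 − 853 = 213 bp
  2071 − 1066 = 1005 bp
  3527 − 2071 = 1456 bp
  5387 − 3527 = 1860 bp
  6381 − 5387 = 994 bp
Sorted largest to smallest: 1860, 1456, 1005, 994, 853, 213 bp.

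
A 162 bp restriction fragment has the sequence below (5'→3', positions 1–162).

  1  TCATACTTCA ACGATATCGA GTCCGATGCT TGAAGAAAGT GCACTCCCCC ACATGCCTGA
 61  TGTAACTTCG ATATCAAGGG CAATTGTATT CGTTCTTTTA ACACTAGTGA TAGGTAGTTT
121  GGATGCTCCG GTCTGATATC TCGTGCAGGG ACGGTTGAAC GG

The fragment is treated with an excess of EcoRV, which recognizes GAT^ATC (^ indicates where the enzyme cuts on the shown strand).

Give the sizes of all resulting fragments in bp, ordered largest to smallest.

65, 57, 25, 15 bp

EcoRV sites (GATATC) start at positions 13, 70, 135.
EcoRV cuts after base 3 of each site, so after positions 15, 72, 137.
Linear molecule, 3 cuts → 4 fragments:
  1–15 → 15 bp
  16–72 → 57 bp
  73–137 → 65 bp
  138–162 → 25 bp
Sorted largest to smallest: 65, 57, 25, 15 bp.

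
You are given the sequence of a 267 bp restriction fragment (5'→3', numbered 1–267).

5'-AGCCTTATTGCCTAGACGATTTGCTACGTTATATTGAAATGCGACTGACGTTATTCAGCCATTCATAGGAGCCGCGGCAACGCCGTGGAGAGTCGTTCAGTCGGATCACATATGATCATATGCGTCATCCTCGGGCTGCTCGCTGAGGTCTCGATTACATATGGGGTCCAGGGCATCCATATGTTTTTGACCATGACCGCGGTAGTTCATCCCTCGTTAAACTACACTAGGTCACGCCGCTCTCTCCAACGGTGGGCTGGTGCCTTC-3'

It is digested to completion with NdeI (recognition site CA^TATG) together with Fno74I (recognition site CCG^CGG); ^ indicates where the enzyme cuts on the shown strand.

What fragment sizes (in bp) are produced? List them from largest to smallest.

NdeI sites (CATATG) start at positions 109, 117, 158, 178.
NdeI cuts after base 2 of each site, so after positions 110, 118, 159, 179.
Fno74I sites (CCGCGG) start at positions 72, 197.
Fno74I cuts after base 3 of each site, so after positions 74, 199.
Combined cut positions: 74, 110, 118, 159, 179, 199.
Linear molecule, 6 cuts → 7 fragments:
  1–74 → 74 bp
  75–110 → 36 bp
  111–118 → 8 bp
  119–159 → 41 bp
  160–179 → 20 bp
  180–199 → 20 bp
  200–267 → 68 bp
Sorted largest to smallest: 74, 68, 41, 36, 20, 20, 8 bp.

74, 68, 41, 36, 20, 20, 8 bp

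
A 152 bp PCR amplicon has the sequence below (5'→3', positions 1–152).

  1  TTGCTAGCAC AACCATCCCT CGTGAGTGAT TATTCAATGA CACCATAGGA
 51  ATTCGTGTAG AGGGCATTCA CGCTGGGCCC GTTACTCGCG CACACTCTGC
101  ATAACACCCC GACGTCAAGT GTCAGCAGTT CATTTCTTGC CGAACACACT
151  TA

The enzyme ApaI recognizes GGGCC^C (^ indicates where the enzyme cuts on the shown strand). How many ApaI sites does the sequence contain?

GGGCCC occurs starting at position 75.
ApaI cuts at 1 site.

1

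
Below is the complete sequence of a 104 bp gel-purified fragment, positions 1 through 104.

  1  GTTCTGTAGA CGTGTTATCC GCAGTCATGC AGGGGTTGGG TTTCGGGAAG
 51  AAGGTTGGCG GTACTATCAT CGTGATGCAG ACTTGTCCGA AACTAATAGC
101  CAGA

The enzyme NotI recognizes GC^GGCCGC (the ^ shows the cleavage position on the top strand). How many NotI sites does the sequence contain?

0

No occurrence of GCGGCCGC is present in the sequence.
NotI does not cut: 0 sites.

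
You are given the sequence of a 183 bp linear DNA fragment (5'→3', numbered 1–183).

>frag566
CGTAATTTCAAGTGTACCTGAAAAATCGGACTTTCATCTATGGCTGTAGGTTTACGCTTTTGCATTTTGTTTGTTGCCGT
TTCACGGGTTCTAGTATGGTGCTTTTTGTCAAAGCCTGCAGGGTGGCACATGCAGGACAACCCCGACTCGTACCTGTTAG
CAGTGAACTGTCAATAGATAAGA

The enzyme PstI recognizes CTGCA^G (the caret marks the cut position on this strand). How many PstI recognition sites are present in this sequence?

1

CTGCAG occurs starting at position 116.
PstI cuts at 1 site.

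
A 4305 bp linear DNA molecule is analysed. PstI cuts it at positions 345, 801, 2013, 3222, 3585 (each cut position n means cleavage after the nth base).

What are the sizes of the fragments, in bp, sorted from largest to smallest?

Linear molecule, 5 cuts → 6 fragments:
  345 − 0 = 345 bp
  801 − 345 = 456 bp
  2013 − 801 = 1212 bp
  3222 − 2013 = 1209 bp
  3585 − 3222 = 363 bp
  4305 − 3585 = 720 bp
Sorted largest to smallest: 1212, 1209, 720, 456, 363, 345 bp.

1212, 1209, 720, 456, 363, 345 bp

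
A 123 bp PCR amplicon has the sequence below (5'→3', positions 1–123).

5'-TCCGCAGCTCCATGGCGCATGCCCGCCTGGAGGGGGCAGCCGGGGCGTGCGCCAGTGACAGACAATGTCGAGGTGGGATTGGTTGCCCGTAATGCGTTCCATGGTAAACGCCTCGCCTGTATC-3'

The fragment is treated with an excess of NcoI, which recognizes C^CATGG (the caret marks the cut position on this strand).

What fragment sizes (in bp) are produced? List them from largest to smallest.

NcoI sites (CCATGG) start at positions 10, 99.
NcoI cuts after the first base of each site, so after positions 10, 99.
Linear molecule, 2 cuts → 3 fragments:
  1–10 → 10 bp
  11–99 → 89 bp
  100–123 → 24 bp
Sorted largest to smallest: 89, 24, 10 bp.

89, 24, 10 bp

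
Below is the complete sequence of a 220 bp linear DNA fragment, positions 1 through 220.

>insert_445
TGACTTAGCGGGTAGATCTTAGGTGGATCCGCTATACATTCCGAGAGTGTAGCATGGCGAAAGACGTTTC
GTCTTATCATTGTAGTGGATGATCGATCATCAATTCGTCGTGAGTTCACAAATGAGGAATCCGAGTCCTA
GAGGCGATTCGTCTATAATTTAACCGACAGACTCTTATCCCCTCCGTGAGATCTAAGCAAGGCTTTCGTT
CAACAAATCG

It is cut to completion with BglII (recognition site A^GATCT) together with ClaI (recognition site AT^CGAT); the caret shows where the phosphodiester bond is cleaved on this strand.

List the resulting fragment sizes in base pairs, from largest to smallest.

BglII sites (AGATCT) start at positions 14, 189.
BglII cuts after the first base of each site, so after positions 14, 189.
The ClaI site (ATCGAT) starts at position 92.
ClaI cuts after base 2 of each site, so after position 93.
Combined cut positions: 14, 93, 189.
Linear molecule, 3 cuts → 4 fragments:
  1–14 → 14 bp
  15–93 → 79 bp
  94–189 → 96 bp
  190–220 → 31 bp
Sorted largest to smallest: 96, 79, 31, 14 bp.

96, 79, 31, 14 bp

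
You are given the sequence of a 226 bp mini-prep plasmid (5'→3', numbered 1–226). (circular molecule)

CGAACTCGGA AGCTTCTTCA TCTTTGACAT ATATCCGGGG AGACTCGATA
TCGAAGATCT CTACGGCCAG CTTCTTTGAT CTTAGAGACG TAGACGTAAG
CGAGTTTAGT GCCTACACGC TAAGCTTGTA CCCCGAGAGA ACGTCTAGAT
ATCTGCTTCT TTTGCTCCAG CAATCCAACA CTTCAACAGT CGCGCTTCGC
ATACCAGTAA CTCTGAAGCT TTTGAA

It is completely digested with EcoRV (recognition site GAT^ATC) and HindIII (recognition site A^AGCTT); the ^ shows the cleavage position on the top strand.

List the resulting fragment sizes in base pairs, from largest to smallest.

EcoRV sites (GATATC) start at positions 47, 148.
EcoRV cuts after base 3 of each site, so after positions 49, 150.
HindIII sites (AAGCTT) start at positions 10, 122, 216.
HindIII cuts after the first base of each site, so after positions 10, 122, 216.
Combined cut positions: 10, 49, 122, 150, 216.
Circular molecule, 5 cuts → 5 fragments:
  11–49 → 39 bp
  50–122 → 73 bp
  123–150 → 28 bp
  151–216 → 66 bp
  217–226 then 1–10 → 10 + 10 = 20 bp
Sorted largest to smallest: 73, 66, 39, 28, 20 bp.

73, 66, 39, 28, 20 bp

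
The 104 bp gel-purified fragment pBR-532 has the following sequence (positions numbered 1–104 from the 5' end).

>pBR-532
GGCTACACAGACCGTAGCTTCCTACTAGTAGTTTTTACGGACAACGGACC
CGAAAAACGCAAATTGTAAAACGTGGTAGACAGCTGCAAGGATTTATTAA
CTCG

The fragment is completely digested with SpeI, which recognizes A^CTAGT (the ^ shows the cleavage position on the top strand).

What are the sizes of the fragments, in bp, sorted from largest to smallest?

80, 24 bp

The SpeI site (ACTAGT) starts at position 24.
SpeI cuts after the first base of each site, so after position 24.
Linear molecule, 1 cut → 2 fragments:
  1–24 → 24 bp
  25–104 → 80 bp
Sorted largest to smallest: 80, 24 bp.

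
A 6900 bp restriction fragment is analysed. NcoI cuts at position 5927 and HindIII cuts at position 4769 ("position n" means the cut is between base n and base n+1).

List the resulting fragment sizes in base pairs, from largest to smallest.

4769, 1158, 973 bp

Combined cut positions (sorted): 4769, 5927.
Linear molecule, 2 cuts → 3 fragments:
  4769 − 0 = 4769 bp
  5927 − 4769 = 1158 bp
  6900 − 5927 = 973 bp
Sorted largest to smallest: 4769, 1158, 973 bp.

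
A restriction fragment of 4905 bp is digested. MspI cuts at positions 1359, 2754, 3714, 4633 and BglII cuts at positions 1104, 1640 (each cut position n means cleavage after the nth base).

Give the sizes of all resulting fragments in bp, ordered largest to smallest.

Combined cut positions (sorted): 1104, 1359, 1640, 2754, 3714, 4633.
Linear molecule, 6 cuts → 7 fragments:
  1104 − 0 = 1104 bp
  1359 − 1104 = 255 bp
  1640 − 1359 = 281 bp
  2754 − 1640 = 1114 bp
  3714 − 2754 = 960 bp
  4633 − 3714 = 919 bp
  4905 − 4633 = 272 bp
Sorted largest to smallest: 1114, 1104, 960, 919, 281, 272, 255 bp.

1114, 1104, 960, 919, 281, 272, 255 bp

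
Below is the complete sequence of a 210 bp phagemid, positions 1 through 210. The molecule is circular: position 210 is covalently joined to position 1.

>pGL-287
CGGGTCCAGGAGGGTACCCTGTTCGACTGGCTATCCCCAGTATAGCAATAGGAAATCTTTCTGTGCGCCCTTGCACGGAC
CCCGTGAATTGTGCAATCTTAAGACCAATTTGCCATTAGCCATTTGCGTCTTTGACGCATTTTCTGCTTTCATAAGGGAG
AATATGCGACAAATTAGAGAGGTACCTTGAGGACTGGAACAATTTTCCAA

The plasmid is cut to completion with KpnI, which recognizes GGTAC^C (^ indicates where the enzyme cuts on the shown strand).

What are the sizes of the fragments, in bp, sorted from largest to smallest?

168, 42 bp

KpnI sites (GGTACC) start at positions 13, 181.
KpnI cuts after base 5 of each site (before the last base), so after positions 17, 185.
Circular molecule, 2 cuts → 2 fragments:
  18–185 → 168 bp
  186–210 then 1–17 → 25 + 17 = 42 bp
Sorted largest to smallest: 168, 42 bp.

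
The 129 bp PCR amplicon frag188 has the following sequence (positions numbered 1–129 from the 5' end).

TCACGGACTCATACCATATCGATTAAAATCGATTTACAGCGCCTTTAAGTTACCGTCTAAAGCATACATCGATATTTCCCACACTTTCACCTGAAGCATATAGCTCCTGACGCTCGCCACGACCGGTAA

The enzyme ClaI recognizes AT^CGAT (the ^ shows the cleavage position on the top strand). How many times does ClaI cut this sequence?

ATCGAT occurs starting at positions 18, 28, 68.
ClaI cuts at 3 sites.

3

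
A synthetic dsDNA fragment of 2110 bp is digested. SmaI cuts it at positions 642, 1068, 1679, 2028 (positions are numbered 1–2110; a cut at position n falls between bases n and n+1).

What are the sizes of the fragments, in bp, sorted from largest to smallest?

Linear molecule, 4 cuts → 5 fragments:
  642 − 0 = 642 bp
  1068 − 642 = 426 bp
  1679 − 1068 = 611 bp
  2028 − 1679 = 349 bp
  2110 − 2028 = 82 bp
Sorted largest to smallest: 642, 611, 426, 349, 82 bp.

642, 611, 426, 349, 82 bp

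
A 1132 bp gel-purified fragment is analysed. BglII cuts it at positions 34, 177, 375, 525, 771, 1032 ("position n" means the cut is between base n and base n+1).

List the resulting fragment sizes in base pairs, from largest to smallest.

Linear molecule, 6 cuts → 7 fragments:
  34 − 0 = 34 bp
  177 − 34 = 143 bp
  375 − 177 = 198 bp
  525 − 375 = 150 bp
  771 − 525 = 246 bp
  1032 − 771 = 261 bp
  1132 − 1032 = 100 bp
Sorted largest to smallest: 261, 246, 198, 150, 143, 100, 34 bp.

261, 246, 198, 150, 143, 100, 34 bp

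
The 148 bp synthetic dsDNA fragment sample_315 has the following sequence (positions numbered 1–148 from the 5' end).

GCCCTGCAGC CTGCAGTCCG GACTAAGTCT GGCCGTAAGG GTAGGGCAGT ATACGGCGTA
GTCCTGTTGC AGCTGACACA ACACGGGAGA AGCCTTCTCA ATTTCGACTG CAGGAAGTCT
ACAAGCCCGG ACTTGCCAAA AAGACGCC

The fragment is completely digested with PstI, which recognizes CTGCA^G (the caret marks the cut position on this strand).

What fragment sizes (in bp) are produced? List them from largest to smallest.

PstI sites (CTGCAG) start at positions 4, 11, 108.
PstI cuts after base 5 of each site (before the last base), so after positions 8, 15, 112.
Linear molecule, 3 cuts → 4 fragments:
  1–8 → 8 bp
  9–15 → 7 bp
  16–112 → 97 bp
  113–148 → 36 bp
Sorted largest to smallest: 97, 36, 8, 7 bp.

97, 36, 8, 7 bp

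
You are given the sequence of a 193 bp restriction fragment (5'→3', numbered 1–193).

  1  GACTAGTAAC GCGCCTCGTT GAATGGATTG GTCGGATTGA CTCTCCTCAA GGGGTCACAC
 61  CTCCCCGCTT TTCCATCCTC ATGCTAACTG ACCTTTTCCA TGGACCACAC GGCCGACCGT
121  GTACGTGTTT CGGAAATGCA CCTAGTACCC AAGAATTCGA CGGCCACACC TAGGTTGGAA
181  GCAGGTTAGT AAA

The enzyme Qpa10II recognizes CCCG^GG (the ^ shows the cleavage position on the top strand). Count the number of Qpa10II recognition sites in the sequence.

No occurrence of CCCGGG is present in the sequence.
Qpa10II does not cut: 0 sites.

0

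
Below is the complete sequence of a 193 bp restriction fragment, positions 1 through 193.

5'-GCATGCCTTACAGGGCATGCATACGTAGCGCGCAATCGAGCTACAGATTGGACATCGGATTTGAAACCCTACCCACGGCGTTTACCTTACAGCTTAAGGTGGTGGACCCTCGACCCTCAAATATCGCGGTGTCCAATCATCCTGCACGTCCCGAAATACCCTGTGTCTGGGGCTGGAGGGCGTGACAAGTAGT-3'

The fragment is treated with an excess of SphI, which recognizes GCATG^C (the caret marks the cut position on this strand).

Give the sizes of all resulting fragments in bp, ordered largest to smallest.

SphI sites (GCATGC) start at positions 1, 15.
SphI cuts after base 5 of each site (before the last base), so after positions 5, 19.
Linear molecule, 2 cuts → 3 fragments:
  1–5 → 5 bp
  6–19 → 14 bp
  20–193 → 174 bp
Sorted largest to smallest: 174, 14, 5 bp.

174, 14, 5 bp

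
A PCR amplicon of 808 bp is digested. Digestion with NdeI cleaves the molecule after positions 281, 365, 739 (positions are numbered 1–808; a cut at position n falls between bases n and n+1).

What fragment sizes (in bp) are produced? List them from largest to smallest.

374, 281, 84, 69 bp

Linear molecule, 3 cuts → 4 fragments:
  281 − 0 = 281 bp
  365 − 281 = 84 bp
  739 − 365 = 374 bp
  808 − 739 = 69 bp
Sorted largest to smallest: 374, 281, 84, 69 bp.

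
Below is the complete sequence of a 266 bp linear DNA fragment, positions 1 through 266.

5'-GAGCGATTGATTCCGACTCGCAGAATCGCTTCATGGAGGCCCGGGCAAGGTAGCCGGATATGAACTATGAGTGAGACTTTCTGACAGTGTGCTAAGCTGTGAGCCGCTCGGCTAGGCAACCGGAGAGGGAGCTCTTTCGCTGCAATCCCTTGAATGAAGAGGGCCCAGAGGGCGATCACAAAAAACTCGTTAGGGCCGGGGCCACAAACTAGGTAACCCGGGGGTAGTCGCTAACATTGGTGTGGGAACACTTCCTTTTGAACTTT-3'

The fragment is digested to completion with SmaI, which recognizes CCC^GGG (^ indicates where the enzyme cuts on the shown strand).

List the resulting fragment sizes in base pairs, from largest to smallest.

177, 47, 42 bp

SmaI sites (CCCGGG) start at positions 40, 217.
SmaI cuts after base 3 of each site, so after positions 42, 219.
Linear molecule, 2 cuts → 3 fragments:
  1–42 → 42 bp
  43–219 → 177 bp
  220–266 → 47 bp
Sorted largest to smallest: 177, 47, 42 bp.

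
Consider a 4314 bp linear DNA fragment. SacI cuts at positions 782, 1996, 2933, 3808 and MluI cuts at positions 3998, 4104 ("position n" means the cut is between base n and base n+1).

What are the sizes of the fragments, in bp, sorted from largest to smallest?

1214, 937, 875, 782, 210, 190, 106 bp

Combined cut positions (sorted): 782, 1996, 2933, 3808, 3998, 4104.
Linear molecule, 6 cuts → 7 fragments:
  782 − 0 = 782 bp
  1996 − 782 = 1214 bp
  2933 − 1996 = 937 bp
  3808 − 2933 = 875 bp
  3998 − 3808 = 190 bp
  4104 − 3998 = 106 bp
  4314 − 4104 = 210 bp
Sorted largest to smallest: 1214, 937, 875, 782, 210, 190, 106 bp.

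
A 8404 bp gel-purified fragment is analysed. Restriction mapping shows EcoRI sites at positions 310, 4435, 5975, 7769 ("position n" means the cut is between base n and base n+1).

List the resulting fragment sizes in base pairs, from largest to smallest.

Linear molecule, 4 cuts → 5 fragments:
  310 − 0 = 310 bp
  4435 − 310 = 4125 bp
  5975 − 4435 = 1540 bp
  7769 − 5975 = 1794 bp
  8404 − 7769 = 635 bp
Sorted largest to smallest: 4125, 1794, 1540, 635, 310 bp.

4125, 1794, 1540, 635, 310 bp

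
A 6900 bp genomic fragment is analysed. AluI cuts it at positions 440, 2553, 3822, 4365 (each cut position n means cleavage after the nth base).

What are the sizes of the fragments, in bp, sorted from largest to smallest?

Linear molecule, 4 cuts → 5 fragments:
  440 − 0 = 440 bp
  2553 − 440 = 2113 bp
  3822 − 2553 = 1269 bp
  4365 − 3822 = 543 bp
  6900 − 4365 = 2535 bp
Sorted largest to smallest: 2535, 2113, 1269, 543, 440 bp.

2535, 2113, 1269, 543, 440 bp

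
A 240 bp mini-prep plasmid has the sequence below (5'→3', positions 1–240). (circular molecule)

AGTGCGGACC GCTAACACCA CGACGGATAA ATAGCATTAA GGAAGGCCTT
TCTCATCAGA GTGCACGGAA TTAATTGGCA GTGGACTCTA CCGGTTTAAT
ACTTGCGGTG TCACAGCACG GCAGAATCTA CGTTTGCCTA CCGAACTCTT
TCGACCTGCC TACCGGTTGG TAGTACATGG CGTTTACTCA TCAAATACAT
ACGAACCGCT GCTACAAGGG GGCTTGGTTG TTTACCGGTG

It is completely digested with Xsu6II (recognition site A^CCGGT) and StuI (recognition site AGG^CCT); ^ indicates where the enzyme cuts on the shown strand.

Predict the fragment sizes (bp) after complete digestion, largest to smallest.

72, 72, 52, 44 bp

Xsu6II sites (ACCGGT) start at positions 90, 162, 234.
Xsu6II cuts after the first base of each site, so after positions 90, 162, 234.
The StuI site (AGGCCT) starts at position 44.
StuI cuts after base 3 of each site, so after position 46.
Combined cut positions: 46, 90, 162, 234.
Circular molecule, 4 cuts → 4 fragments:
  47–90 → 44 bp
  91–162 → 72 bp
  163–234 → 72 bp
  235–240 then 1–46 → 6 + 46 = 52 bp
Sorted largest to smallest: 72, 72, 52, 44 bp.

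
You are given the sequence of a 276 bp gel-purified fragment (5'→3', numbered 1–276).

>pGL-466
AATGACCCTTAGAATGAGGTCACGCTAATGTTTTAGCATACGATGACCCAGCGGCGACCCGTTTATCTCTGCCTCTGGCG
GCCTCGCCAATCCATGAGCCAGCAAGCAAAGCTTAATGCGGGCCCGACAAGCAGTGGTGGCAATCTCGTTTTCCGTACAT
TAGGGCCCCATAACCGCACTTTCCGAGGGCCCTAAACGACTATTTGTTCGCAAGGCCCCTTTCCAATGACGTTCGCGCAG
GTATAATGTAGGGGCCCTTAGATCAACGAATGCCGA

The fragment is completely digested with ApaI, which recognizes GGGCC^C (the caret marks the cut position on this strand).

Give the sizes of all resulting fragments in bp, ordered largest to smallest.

ApaI sites (GGGCCC) start at positions 120, 163, 187, 252.
ApaI cuts after base 5 of each site (before the last base), so after positions 124, 167, 191, 256.
Linear molecule, 4 cuts → 5 fragments:
  1–124 → 124 bp
  125–167 → 43 bp
  168–191 → 24 bp
  192–256 → 65 bp
  257–276 → 20 bp
Sorted largest to smallest: 124, 65, 43, 24, 20 bp.

124, 65, 43, 24, 20 bp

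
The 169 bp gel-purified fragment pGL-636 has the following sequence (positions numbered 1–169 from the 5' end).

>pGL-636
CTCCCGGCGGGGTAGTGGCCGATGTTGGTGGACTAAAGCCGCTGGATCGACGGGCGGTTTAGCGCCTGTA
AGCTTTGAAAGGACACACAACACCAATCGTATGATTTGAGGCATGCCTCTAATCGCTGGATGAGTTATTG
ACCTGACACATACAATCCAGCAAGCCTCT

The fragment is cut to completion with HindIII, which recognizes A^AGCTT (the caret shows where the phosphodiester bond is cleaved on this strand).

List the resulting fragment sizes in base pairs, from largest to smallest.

The HindIII site (AAGCTT) starts at position 70.
HindIII cuts after the first base of each site, so after position 70.
Linear molecule, 1 cut → 2 fragments:
  1–70 → 70 bp
  71–169 → 99 bp
Sorted largest to smallest: 99, 70 bp.

99, 70 bp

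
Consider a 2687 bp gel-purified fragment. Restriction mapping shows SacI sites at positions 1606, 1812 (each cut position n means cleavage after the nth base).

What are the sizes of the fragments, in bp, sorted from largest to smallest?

1606, 875, 206 bp

Linear molecule, 2 cuts → 3 fragments:
  1606 − 0 = 1606 bp
  1812 − 1606 = 206 bp
  2687 − 1812 = 875 bp
Sorted largest to smallest: 1606, 875, 206 bp.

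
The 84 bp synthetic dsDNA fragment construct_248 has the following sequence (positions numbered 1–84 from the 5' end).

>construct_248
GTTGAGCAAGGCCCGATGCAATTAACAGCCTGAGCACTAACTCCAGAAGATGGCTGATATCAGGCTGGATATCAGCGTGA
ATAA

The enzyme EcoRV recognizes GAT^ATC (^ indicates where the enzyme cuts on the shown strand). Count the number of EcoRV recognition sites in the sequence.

2

GATATC occurs starting at positions 56, 68.
EcoRV cuts at 2 sites.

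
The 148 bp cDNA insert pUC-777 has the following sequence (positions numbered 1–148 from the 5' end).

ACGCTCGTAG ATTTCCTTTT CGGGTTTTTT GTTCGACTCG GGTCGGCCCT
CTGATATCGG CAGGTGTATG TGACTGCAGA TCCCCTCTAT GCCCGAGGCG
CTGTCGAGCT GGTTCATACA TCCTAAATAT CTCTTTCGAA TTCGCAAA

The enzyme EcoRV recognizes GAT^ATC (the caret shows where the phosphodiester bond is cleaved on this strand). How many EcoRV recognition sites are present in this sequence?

GATATC occurs starting at position 53.
EcoRV cuts at 1 site.

1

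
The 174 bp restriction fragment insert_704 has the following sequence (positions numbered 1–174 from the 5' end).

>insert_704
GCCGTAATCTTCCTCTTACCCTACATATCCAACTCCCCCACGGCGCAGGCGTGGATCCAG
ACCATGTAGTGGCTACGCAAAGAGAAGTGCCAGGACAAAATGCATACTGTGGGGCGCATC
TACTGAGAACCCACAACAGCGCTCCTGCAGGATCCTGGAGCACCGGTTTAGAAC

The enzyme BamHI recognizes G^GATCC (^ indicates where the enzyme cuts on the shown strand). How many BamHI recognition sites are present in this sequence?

2

GGATCC occurs starting at positions 53, 150.
BamHI cuts at 2 sites.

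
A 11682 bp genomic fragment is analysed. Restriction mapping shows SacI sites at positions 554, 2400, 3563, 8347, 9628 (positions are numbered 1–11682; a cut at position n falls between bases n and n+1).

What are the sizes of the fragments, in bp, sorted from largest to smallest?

Linear molecule, 5 cuts → 6 fragments:
  554 − 0 = 554 bp
  2400 − 554 = 1846 bp
  3563 − 2400 = 1163 bp
  8347 − 3563 = 4784 bp
  9628 − 8347 = 1281 bp
  11682 − 9628 = 2054 bp
Sorted largest to smallest: 4784, 2054, 1846, 1281, 1163, 554 bp.

4784, 2054, 1846, 1281, 1163, 554 bp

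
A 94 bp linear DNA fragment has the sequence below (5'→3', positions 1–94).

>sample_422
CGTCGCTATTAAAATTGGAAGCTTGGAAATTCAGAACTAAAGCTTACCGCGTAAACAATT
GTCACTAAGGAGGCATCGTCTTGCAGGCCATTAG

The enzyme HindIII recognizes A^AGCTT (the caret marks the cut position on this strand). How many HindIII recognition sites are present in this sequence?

2

AAGCTT occurs starting at positions 19, 40.
HindIII cuts at 2 sites.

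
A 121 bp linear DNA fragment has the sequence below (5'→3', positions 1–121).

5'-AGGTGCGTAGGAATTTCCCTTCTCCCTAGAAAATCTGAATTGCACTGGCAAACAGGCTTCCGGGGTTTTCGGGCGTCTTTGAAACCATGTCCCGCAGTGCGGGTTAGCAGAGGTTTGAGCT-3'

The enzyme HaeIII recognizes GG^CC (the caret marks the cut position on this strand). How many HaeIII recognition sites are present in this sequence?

0

No occurrence of GGCC is present in the sequence.
HaeIII does not cut: 0 sites.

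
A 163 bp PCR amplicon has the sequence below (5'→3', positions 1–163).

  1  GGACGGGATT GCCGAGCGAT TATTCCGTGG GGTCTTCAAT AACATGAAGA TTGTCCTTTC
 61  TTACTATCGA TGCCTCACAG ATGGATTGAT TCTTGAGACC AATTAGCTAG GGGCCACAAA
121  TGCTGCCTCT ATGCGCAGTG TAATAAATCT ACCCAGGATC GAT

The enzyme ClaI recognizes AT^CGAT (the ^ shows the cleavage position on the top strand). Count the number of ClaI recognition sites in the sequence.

2

ATCGAT occurs starting at positions 66, 158.
ClaI cuts at 2 sites.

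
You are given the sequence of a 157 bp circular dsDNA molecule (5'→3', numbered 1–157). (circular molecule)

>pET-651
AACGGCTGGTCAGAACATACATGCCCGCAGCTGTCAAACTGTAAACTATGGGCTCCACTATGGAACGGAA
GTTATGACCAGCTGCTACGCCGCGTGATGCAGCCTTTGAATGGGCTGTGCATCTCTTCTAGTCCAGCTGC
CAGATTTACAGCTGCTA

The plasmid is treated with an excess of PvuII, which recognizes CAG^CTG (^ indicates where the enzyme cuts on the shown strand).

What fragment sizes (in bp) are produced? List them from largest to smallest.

PvuII sites (CAGCTG) start at positions 28, 79, 134, 149.
PvuII cuts after base 3 of each site, so after positions 30, 81, 136, 151.
Circular molecule, 4 cuts → 4 fragments:
  31–81 → 51 bp
  82–136 → 55 bp
  137–151 → 15 bp
  152–157 then 1–30 → 6 + 30 = 36 bp
Sorted largest to smallest: 55, 51, 36, 15 bp.

55, 51, 36, 15 bp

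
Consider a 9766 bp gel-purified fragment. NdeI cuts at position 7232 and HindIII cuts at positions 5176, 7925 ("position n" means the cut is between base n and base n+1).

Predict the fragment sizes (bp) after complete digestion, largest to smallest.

Combined cut positions (sorted): 5176, 7232, 7925.
Linear molecule, 3 cuts → 4 fragments:
  5176 − 0 = 5176 bp
  7232 − 5176 = 2056 bp
  7925 − 7232 = 693 bp
  9766 − 7925 = 1841 bp
Sorted largest to smallest: 5176, 2056, 1841, 693 bp.

5176, 2056, 1841, 693 bp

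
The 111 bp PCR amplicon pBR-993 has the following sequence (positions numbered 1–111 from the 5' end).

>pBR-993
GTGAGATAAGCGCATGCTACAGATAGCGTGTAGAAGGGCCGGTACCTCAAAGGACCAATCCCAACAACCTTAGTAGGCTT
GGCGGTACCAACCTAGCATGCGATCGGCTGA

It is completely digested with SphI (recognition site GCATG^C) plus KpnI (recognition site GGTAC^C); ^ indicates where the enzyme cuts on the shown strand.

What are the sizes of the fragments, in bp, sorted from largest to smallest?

43, 29, 16, 12, 11 bp

SphI sites (GCATGC) start at positions 12, 96.
SphI cuts after base 5 of each site (before the last base), so after positions 16, 100.
KpnI sites (GGTACC) start at positions 41, 84.
KpnI cuts after base 5 of each site (before the last base), so after positions 45, 88.
Combined cut positions: 16, 45, 88, 100.
Linear molecule, 4 cuts → 5 fragments:
  1–16 → 16 bp
  17–45 → 29 bp
  46–88 → 43 bp
  89–100 → 12 bp
  101–111 → 11 bp
Sorted largest to smallest: 43, 29, 16, 12, 11 bp.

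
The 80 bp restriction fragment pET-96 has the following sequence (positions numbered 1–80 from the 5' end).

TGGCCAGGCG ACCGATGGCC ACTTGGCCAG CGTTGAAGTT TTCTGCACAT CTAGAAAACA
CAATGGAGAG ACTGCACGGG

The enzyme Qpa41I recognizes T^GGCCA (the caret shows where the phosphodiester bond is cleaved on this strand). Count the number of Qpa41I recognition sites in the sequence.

3

TGGCCA occurs starting at positions 1, 16, 24.
Qpa41I cuts at 3 sites.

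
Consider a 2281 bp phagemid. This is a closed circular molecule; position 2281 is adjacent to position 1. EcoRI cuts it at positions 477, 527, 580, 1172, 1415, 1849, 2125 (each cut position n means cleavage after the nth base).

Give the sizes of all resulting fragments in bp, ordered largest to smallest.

633, 592, 434, 276, 243, 53, 50 bp

Circular molecule, 7 cuts → 7 fragments:
  527 − 477 = 50 bp
  580 − 527 = 53 bp
  1172 − 580 = 592 bp
  1415 − 1172 = 243 bp
  1849 − 1415 = 434 bp
  2125 − 1849 = 276 bp
  wrap: 2281 − 2125 + 477 = 633 bp
Sorted largest to smallest: 633, 592, 434, 276, 243, 53, 50 bp.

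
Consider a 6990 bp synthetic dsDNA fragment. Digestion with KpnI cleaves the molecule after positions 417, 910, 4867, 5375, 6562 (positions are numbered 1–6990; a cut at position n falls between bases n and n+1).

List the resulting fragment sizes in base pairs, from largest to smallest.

Linear molecule, 5 cuts → 6 fragments:
  417 − 0 = 417 bp
  910 − 417 = 493 bp
  4867 − 910 = 3957 bp
  5375 − 4867 = 508 bp
  6562 − 5375 = 1187 bp
  6990 − 6562 = 428 bp
Sorted largest to smallest: 3957, 1187, 508, 493, 428, 417 bp.

3957, 1187, 508, 493, 428, 417 bp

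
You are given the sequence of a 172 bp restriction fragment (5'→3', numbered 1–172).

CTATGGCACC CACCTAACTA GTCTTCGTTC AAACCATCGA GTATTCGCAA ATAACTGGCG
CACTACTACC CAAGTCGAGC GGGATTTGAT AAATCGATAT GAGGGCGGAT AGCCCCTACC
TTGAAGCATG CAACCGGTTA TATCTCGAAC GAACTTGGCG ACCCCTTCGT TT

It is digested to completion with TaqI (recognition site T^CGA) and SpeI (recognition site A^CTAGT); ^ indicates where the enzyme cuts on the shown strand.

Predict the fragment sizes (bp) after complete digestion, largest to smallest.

51, 38, 27, 20, 19, 17 bp

TaqI sites (TCGA) start at positions 37, 75, 94, 145.
TaqI cuts after the first base of each site, so after positions 37, 75, 94, 145.
The SpeI site (ACTAGT) starts at position 17.
SpeI cuts after the first base of each site, so after position 17.
Combined cut positions: 17, 37, 75, 94, 145.
Linear molecule, 5 cuts → 6 fragments:
  1–17 → 17 bp
  18–37 → 20 bp
  38–75 → 38 bp
  76–94 → 19 bp
  95–145 → 51 bp
  146–172 → 27 bp
Sorted largest to smallest: 51, 38, 27, 20, 19, 17 bp.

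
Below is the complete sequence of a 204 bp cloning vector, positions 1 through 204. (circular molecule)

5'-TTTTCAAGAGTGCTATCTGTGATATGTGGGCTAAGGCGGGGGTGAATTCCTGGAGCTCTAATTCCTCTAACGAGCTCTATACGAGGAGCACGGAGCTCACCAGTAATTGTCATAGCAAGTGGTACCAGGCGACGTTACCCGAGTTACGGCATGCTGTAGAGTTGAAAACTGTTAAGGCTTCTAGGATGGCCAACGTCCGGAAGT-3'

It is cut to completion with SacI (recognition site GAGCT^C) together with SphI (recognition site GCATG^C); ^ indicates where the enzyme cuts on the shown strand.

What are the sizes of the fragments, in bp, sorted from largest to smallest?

SacI sites (GAGCTC) start at positions 53, 72, 93.
SacI cuts after base 5 of each site (before the last base), so after positions 57, 76, 97.
The SphI site (GCATGC) starts at position 149.
SphI cuts after base 5 of each site (before the last base), so after position 153.
Combined cut positions: 57, 76, 97, 153.
Circular molecule, 4 cuts → 4 fragments:
  58–76 → 19 bp
  77–97 → 21 bp
  98–153 → 56 bp
  154–204 then 1–57 → 51 + 57 = 108 bp
Sorted largest to smallest: 108, 56, 21, 19 bp.

108, 56, 21, 19 bp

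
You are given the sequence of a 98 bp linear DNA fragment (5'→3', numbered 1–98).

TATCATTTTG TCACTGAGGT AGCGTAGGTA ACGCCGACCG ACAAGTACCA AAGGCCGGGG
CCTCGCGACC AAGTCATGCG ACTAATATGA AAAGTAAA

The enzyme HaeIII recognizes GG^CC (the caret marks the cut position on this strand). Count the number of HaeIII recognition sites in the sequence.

GGCC occurs starting at positions 53, 59.
HaeIII cuts at 2 sites.

2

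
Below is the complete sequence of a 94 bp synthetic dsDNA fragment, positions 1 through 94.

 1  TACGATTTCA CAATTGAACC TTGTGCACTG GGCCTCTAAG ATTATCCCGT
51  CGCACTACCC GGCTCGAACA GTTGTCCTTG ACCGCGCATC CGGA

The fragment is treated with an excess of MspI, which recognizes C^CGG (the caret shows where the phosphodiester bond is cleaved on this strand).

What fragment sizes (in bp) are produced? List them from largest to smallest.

MspI sites (CCGG) start at positions 59, 90.
MspI cuts after the first base of each site, so after positions 59, 90.
Linear molecule, 2 cuts → 3 fragments:
  1–59 → 59 bp
  60–90 → 31 bp
  91–94 → 4 bp
Sorted largest to smallest: 59, 31, 4 bp.

59, 31, 4 bp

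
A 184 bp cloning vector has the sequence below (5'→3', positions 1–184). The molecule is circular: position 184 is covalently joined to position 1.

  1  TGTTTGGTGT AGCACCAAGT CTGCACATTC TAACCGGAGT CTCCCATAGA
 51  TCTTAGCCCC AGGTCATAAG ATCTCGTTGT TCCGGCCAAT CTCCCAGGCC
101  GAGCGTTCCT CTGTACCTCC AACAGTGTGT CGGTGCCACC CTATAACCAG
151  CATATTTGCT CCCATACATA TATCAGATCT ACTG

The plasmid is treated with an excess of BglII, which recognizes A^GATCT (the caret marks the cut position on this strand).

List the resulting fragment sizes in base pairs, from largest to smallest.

BglII sites (AGATCT) start at positions 48, 69, 175.
BglII cuts after the first base of each site, so after positions 48, 69, 175.
Circular molecule, 3 cuts → 3 fragments:
  49–69 → 21 bp
  70–175 → 106 bp
  176–184 then 1–48 → 9 + 48 = 57 bp
Sorted largest to smallest: 106, 57, 21 bp.

106, 57, 21 bp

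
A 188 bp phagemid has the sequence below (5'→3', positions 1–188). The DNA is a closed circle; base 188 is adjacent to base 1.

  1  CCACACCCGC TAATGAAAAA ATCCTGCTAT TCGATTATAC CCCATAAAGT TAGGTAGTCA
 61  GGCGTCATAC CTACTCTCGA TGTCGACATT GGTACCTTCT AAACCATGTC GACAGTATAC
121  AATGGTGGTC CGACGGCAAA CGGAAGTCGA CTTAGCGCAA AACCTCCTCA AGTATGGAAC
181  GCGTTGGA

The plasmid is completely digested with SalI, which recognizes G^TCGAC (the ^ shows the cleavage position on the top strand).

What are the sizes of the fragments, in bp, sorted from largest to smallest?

124, 38, 26 bp

SalI sites (GTCGAC) start at positions 82, 108, 146.
SalI cuts after the first base of each site, so after positions 82, 108, 146.
Circular molecule, 3 cuts → 3 fragments:
  83–108 → 26 bp
  109–146 → 38 bp
  147–188 then 1–82 → 42 + 82 = 124 bp
Sorted largest to smallest: 124, 38, 26 bp.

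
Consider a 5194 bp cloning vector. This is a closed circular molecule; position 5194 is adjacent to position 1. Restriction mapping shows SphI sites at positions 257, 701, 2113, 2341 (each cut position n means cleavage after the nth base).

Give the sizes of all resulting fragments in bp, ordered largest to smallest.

Circular molecule, 4 cuts → 4 fragments:
  701 − 257 = 444 bp
  2113 − 701 = 1412 bp
  2341 − 2113 = 228 bp
  wrap: 5194 − 2341 + 257 = 3110 bp
Sorted largest to smallest: 3110, 1412, 444, 228 bp.

3110, 1412, 444, 228 bp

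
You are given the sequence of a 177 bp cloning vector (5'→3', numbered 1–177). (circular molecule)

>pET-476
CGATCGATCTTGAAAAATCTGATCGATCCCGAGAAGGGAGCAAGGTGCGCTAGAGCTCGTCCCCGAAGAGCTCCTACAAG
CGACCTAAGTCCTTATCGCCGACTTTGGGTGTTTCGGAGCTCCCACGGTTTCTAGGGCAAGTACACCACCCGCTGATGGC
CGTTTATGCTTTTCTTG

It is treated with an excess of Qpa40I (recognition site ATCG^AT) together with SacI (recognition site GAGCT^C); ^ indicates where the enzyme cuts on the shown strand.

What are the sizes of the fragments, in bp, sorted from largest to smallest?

Qpa40I sites (ATCGAT) start at positions 3, 22.
Qpa40I cuts after base 4 of each site, so after positions 6, 25.
SacI sites (GAGCTC) start at positions 53, 68, 117.
SacI cuts after base 5 of each site (before the last base), so after positions 57, 72, 121.
Combined cut positions: 6, 25, 57, 72, 121.
Circular molecule, 5 cuts → 5 fragments:
  7–25 → 19 bp
  26–57 → 32 bp
  58–72 → 15 bp
  73–121 → 49 bp
  122–177 then 1–6 → 56 + 6 = 62 bp
Sorted largest to smallest: 62, 49, 32, 19, 15 bp.

62, 49, 32, 19, 15 bp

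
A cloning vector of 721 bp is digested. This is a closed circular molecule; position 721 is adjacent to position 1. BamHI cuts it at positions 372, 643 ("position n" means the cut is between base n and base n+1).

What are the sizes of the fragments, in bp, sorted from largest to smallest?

450, 271 bp

Circular molecule, 2 cuts → 2 fragments:
  643 − 372 = 271 bp
  wrap: 721 − 643 + 372 = 450 bp
Sorted largest to smallest: 450, 271 bp.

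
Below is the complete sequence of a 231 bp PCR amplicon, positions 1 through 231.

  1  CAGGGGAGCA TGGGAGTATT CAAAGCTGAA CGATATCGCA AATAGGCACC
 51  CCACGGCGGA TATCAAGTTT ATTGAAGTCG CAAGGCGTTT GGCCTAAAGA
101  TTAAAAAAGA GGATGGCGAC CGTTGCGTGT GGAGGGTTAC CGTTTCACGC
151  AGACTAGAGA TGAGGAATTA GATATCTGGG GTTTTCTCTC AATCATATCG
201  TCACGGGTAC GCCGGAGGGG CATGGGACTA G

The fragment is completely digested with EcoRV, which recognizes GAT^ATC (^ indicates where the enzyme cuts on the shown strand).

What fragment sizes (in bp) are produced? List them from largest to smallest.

EcoRV sites (GATATC) start at positions 32, 59, 171.
EcoRV cuts after base 3 of each site, so after positions 34, 61, 173.
Linear molecule, 3 cuts → 4 fragments:
  1–34 → 34 bp
  35–61 → 27 bp
  62–173 → 112 bp
  174–231 → 58 bp
Sorted largest to smallest: 112, 58, 34, 27 bp.

112, 58, 34, 27 bp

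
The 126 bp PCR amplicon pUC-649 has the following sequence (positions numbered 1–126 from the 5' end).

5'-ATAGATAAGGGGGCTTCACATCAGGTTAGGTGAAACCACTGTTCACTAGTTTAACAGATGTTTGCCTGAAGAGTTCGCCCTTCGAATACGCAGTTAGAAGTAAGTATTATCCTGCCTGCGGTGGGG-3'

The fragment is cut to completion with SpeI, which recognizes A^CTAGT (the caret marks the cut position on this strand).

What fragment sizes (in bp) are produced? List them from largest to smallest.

The SpeI site (ACTAGT) starts at position 45.
SpeI cuts after the first base of each site, so after position 45.
Linear molecule, 1 cut → 2 fragments:
  1–45 → 45 bp
  46–126 → 81 bp
Sorted largest to smallest: 81, 45 bp.

81, 45 bp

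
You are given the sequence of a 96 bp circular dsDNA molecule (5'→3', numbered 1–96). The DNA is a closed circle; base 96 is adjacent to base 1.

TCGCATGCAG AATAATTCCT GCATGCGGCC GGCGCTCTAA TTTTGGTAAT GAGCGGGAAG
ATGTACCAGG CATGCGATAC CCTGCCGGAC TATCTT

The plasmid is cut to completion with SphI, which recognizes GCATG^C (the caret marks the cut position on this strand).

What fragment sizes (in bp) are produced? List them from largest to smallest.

49, 29, 18 bp

SphI sites (GCATGC) start at positions 3, 21, 70.
SphI cuts after base 5 of each site (before the last base), so after positions 7, 25, 74.
Circular molecule, 3 cuts → 3 fragments:
  8–25 → 18 bp
  26–74 → 49 bp
  75–96 then 1–7 → 22 + 7 = 29 bp
Sorted largest to smallest: 49, 29, 18 bp.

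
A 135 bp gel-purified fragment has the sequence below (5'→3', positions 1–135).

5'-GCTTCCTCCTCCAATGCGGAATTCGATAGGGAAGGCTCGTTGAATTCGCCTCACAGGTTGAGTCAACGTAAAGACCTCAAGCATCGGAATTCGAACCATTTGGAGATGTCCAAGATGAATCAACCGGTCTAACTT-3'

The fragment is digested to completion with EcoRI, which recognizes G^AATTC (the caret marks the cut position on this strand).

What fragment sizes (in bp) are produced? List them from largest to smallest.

48, 45, 23, 19 bp

EcoRI sites (GAATTC) start at positions 19, 42, 87.
EcoRI cuts after the first base of each site, so after positions 19, 42, 87.
Linear molecule, 3 cuts → 4 fragments:
  1–19 → 19 bp
  20–42 → 23 bp
  43–87 → 45 bp
  88–135 → 48 bp
Sorted largest to smallest: 48, 45, 23, 19 bp.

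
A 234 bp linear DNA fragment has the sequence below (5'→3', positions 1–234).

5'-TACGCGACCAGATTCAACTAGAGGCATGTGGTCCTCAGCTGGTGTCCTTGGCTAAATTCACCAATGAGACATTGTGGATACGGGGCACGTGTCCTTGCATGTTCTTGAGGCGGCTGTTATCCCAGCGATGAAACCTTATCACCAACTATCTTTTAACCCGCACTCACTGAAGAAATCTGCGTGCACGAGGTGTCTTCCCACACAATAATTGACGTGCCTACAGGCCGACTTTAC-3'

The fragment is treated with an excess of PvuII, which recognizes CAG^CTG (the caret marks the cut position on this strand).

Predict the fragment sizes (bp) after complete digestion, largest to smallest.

196, 38 bp

The PvuII site (CAGCTG) starts at position 36.
PvuII cuts after base 3 of each site, so after position 38.
Linear molecule, 1 cut → 2 fragments:
  1–38 → 38 bp
  39–234 → 196 bp
Sorted largest to smallest: 196, 38 bp.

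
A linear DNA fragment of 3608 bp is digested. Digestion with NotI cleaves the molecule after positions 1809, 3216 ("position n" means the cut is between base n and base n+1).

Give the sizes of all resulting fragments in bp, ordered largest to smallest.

1809, 1407, 392 bp

Linear molecule, 2 cuts → 3 fragments:
  1809 − 0 = 1809 bp
  3216 − 1809 = 1407 bp
  3608 − 3216 = 392 bp
Sorted largest to smallest: 1809, 1407, 392 bp.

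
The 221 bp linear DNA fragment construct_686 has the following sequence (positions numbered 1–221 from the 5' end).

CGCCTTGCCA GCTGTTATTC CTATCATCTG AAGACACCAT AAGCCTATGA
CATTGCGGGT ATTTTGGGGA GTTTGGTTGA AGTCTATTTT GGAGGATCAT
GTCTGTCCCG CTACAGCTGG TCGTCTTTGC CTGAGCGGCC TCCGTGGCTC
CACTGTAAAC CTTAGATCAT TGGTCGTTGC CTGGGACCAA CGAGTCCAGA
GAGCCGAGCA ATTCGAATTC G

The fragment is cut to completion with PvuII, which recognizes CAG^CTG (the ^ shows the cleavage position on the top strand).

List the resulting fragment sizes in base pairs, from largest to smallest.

105, 105, 11 bp

PvuII sites (CAGCTG) start at positions 9, 114.
PvuII cuts after base 3 of each site, so after positions 11, 116.
Linear molecule, 2 cuts → 3 fragments:
  1–11 → 11 bp
  12–116 → 105 bp
  117–221 → 105 bp
Sorted largest to smallest: 105, 105, 11 bp.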